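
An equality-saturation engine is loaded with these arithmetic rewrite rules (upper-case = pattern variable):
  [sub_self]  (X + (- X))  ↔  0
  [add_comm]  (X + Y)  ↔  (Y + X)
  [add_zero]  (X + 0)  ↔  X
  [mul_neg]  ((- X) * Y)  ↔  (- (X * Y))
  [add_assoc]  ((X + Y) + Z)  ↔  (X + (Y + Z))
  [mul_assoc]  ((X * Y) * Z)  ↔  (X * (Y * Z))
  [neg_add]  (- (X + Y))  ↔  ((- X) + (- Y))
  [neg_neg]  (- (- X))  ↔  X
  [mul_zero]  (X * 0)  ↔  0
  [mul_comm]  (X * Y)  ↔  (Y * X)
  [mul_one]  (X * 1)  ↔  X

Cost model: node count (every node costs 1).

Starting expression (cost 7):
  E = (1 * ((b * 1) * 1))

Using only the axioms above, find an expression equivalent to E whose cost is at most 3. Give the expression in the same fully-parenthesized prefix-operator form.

(1 * b)   [cost 3]

1. [mul_one →] ((b * 1) * 1)  →  (b * 1);  E = (1 * (b * 1))
2. [mul_one →] (b * 1)  →  b;  cost 3 ≤ 3, done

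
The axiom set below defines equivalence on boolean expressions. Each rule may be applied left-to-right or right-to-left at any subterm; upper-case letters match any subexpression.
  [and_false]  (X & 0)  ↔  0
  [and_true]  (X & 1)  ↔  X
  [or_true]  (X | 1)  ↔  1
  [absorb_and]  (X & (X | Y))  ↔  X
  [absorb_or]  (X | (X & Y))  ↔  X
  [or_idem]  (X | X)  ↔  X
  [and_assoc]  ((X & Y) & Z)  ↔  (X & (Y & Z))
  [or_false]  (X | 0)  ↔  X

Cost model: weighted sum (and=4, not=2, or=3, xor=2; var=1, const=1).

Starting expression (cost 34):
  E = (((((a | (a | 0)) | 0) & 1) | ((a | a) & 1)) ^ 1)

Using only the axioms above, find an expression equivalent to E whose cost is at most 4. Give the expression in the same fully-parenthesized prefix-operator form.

step 1: or_false (→) rewrites (a | 0) into a, now (((((a | a) | 0) & 1) | ((a | a) & 1)) ^ 1)
step 2: or_false (→) rewrites ((a | a) | 0) into (a | a), now ((((a | a) & 1) | ((a | a) & 1)) ^ 1)
step 3: or_idem (→) rewrites (((a | a) & 1) | ((a | a) & 1)) into ((a | a) & 1), now (((a | a) & 1) ^ 1)
step 4: or_idem (→) rewrites (a | a) into a, now ((a & 1) ^ 1)
step 5: and_true (→) rewrites (a & 1) into a, reaching cost 4 (bound 4)

(a ^ 1)   [cost 4]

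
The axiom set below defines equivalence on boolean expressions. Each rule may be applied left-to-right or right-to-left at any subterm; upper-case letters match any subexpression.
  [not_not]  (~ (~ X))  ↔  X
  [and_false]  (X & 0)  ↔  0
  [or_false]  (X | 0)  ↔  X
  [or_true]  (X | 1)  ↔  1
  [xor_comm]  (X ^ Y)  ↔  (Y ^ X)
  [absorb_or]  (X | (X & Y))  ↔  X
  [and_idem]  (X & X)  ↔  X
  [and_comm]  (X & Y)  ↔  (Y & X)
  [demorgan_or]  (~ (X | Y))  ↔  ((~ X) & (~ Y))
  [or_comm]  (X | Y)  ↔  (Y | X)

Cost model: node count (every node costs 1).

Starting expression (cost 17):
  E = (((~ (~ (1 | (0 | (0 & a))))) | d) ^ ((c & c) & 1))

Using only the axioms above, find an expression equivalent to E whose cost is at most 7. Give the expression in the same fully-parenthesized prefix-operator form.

1. [not_not →] (~ (~ (1 | (0 | (0 & a)))))  →  (1 | (0 | (0 & a)));  E = (((1 | (0 | (0 & a))) | d) ^ ((c & c) & 1))
2. [absorb_or →] (0 | (0 & a))  →  0;  E = (((1 | 0) | d) ^ ((c & c) & 1))
3. [or_false →] (1 | 0)  →  1;  E = ((1 | d) ^ ((c & c) & 1))
4. [and_idem →] (c & c)  →  c;  cost 7 ≤ 7, done

((1 | d) ^ (c & 1))   [cost 7]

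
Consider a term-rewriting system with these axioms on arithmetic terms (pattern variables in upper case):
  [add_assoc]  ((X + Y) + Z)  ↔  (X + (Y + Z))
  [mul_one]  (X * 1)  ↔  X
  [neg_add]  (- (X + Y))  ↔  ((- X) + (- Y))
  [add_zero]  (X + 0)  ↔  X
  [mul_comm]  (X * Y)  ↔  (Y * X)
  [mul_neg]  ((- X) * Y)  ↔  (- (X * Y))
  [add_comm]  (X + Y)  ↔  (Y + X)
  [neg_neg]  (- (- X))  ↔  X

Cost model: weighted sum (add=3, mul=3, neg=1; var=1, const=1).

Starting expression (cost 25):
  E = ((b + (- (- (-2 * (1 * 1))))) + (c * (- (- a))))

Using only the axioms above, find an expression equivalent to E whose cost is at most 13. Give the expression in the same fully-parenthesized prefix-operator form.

((b + -2) + (c * a))   [cost 13]

1. [mul_one →] (1 * 1)  →  1;  E = ((b + (- (- (-2 * 1)))) + (c * (- (- a))))
2. [neg_neg →] (- (- a))  →  a;  E = ((b + (- (- (-2 * 1)))) + (c * a))
3. [mul_one →] (-2 * 1)  →  -2;  E = ((b + (- (- -2))) + (c * a))
4. [neg_neg →] (- (- -2))  →  -2;  cost 13 ≤ 13, done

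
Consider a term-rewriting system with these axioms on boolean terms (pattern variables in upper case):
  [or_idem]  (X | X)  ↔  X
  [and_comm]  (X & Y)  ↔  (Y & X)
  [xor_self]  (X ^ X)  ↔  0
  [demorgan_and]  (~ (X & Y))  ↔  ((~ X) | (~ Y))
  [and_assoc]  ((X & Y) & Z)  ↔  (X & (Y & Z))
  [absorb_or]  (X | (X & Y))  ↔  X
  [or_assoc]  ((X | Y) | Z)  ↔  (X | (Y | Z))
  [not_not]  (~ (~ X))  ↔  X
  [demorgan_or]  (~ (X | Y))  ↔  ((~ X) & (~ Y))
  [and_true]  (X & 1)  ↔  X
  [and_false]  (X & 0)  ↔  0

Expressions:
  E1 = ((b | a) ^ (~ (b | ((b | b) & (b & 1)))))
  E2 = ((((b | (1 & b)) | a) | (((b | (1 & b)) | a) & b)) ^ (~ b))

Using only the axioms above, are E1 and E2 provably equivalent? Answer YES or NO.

1. [and_true →] (b & 1)  →  b;  E1 = ((b | a) ^ (~ (b | ((b | b) & b))))
2. [or_idem →] (b | b)  →  b;  E1 = ((b | a) ^ (~ (b | (b & b))))
3. [absorb_or →] (b | (b & b))  →  b;  E1 = ((b | a) ^ (~ b))
4. [absorb_or ←] b  →  (b | (b & 1));  E1 = (((b | (b & 1)) | a) ^ (~ b))
5. [and_comm →] (b & 1)  →  (1 & b);  E1 = (((b | (1 & b)) | a) ^ (~ b))
6. [absorb_or ←] ((b | (1 & b)) | a)  →  (((b | (1 & b)) | a) | (((b | (1 & b)) | a) & b));  this is E2

YES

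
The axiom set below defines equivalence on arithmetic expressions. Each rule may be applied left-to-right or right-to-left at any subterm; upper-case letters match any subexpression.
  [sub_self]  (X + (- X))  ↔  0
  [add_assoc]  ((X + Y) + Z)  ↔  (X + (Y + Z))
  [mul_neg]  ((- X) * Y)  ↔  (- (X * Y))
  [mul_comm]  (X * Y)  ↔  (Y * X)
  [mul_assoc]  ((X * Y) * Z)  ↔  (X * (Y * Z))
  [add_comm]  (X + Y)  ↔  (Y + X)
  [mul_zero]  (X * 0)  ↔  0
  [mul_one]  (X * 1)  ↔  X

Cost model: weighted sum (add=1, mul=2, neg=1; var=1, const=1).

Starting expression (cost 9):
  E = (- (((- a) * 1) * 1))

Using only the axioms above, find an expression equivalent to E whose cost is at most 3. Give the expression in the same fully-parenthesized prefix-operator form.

(1) ((- a) * 1)  =[mul_neg →]=  (- (a * 1))    ⊢ (- ((- (a * 1)) * 1))
(2) (a * 1)  =[mul_one →]=  a    ⊢ (- ((- a) * 1))
(3) ((- a) * 1)  =[mul_one →]=  (- a)    ⊢ cost 3, within 3

(- (- a))   [cost 3]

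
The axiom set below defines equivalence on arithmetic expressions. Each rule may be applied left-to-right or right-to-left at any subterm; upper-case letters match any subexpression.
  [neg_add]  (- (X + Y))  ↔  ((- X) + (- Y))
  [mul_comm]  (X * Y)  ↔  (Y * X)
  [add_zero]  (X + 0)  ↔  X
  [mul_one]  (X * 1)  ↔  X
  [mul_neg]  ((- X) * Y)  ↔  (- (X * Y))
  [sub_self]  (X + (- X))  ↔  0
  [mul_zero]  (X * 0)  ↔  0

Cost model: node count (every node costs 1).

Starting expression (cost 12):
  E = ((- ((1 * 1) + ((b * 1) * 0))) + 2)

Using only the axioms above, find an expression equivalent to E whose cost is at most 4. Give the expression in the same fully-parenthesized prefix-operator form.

(1) (b * 1)  =[mul_one →]=  b    ⊢ ((- ((1 * 1) + (b * 0))) + 2)
(2) (b * 0)  =[mul_zero →]=  0    ⊢ ((- ((1 * 1) + 0)) + 2)
(3) ((1 * 1) + 0)  =[add_zero →]=  (1 * 1)    ⊢ ((- (1 * 1)) + 2)
(4) (1 * 1)  =[mul_one →]=  1    ⊢ cost 4, within 4

((- 1) + 2)   [cost 4]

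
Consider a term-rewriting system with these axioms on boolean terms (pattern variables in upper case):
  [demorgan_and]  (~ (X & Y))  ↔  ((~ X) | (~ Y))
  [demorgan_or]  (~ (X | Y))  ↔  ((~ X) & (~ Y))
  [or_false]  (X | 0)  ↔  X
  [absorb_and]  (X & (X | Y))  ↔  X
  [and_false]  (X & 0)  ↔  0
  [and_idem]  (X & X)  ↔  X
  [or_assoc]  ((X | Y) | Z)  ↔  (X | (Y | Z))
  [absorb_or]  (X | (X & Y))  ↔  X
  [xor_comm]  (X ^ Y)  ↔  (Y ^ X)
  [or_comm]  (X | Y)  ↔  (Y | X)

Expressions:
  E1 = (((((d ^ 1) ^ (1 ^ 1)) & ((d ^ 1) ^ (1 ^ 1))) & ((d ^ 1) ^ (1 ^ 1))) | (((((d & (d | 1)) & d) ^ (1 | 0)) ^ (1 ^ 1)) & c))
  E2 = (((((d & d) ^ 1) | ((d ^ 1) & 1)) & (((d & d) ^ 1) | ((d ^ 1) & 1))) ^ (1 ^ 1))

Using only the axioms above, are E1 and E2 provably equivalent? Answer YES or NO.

1. [absorb_and →] (d & (d | 1))  →  d;  E1 = (((((d ^ 1) ^ (1 ^ 1)) & ((d ^ 1) ^ (1 ^ 1))) & ((d ^ 1) ^ (1 ^ 1))) | ((((d & d) ^ (1 | 0)) ^ (1 ^ 1)) & c))
2. [or_false →] (1 | 0)  →  1;  E1 = (((((d ^ 1) ^ (1 ^ 1)) & ((d ^ 1) ^ (1 ^ 1))) & ((d ^ 1) ^ (1 ^ 1))) | ((((d & d) ^ 1) ^ (1 ^ 1)) & c))
3. [and_idem →] (((d ^ 1) ^ (1 ^ 1)) & ((d ^ 1) ^ (1 ^ 1)))  →  ((d ^ 1) ^ (1 ^ 1));  E1 = ((((d ^ 1) ^ (1 ^ 1)) & ((d ^ 1) ^ (1 ^ 1))) | ((((d & d) ^ 1) ^ (1 ^ 1)) & c))
4. [and_idem →] (((d ^ 1) ^ (1 ^ 1)) & ((d ^ 1) ^ (1 ^ 1)))  →  ((d ^ 1) ^ (1 ^ 1));  E1 = (((d ^ 1) ^ (1 ^ 1)) | ((((d & d) ^ 1) ^ (1 ^ 1)) & c))
5. [and_idem →] (d & d)  →  d;  E1 = (((d ^ 1) ^ (1 ^ 1)) | (((d ^ 1) ^ (1 ^ 1)) & c))
6. [absorb_or →] (((d ^ 1) ^ (1 ^ 1)) | (((d ^ 1) ^ (1 ^ 1)) & c))  →  ((d ^ 1) ^ (1 ^ 1))
7. [absorb_or ←] (d ^ 1)  →  ((d ^ 1) | ((d ^ 1) & 1));  E1 = (((d ^ 1) | ((d ^ 1) & 1)) ^ (1 ^ 1))
8. [and_idem ←] d  →  (d & d);  E1 = ((((d & d) ^ 1) | ((d ^ 1) & 1)) ^ (1 ^ 1))
9. [and_idem ←] (((d & d) ^ 1) | ((d ^ 1) & 1))  →  ((((d & d) ^ 1) | ((d ^ 1) & 1)) & (((d & d) ^ 1) | ((d ^ 1) & 1)));  this is E2

YES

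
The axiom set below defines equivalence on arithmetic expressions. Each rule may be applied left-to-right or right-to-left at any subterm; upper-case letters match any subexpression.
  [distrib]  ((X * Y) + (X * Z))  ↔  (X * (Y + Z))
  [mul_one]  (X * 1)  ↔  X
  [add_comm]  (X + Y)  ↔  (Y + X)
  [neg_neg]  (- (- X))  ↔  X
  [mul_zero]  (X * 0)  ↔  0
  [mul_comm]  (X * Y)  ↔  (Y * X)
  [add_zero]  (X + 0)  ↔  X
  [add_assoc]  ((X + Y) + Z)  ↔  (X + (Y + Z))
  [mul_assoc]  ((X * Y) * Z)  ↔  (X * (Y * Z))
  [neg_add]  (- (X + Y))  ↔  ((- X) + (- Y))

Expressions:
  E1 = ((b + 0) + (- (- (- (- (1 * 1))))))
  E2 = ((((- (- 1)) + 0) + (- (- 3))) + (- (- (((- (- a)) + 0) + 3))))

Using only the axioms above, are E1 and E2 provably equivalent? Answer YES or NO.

NO

Every axiom is a valid identity, so a rewrite proof would force E1 and E2 to agree under every assignment.
At a=0, b=0: E1 = 1 but E2 = 7; they differ, so no derivation exists.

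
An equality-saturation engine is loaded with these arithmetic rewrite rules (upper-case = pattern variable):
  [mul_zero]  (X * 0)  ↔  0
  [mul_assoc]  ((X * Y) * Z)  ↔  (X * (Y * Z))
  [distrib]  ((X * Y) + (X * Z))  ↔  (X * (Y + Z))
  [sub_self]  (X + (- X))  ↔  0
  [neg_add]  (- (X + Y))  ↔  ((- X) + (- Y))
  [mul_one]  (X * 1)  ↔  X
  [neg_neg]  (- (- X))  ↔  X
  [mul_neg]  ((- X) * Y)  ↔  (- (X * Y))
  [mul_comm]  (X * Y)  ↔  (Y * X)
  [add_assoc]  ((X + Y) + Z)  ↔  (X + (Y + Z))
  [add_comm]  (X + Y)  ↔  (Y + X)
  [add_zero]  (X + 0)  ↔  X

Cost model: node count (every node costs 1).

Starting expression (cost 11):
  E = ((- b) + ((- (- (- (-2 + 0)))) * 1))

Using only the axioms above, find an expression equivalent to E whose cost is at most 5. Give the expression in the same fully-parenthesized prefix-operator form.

step 1: mul_one (→) rewrites ((- (- (- (-2 + 0)))) * 1) into (- (- (- (-2 + 0)))), now ((- b) + (- (- (- (-2 + 0)))))
step 2: add_zero (→) rewrites (-2 + 0) into -2, now ((- b) + (- (- (- -2))))
step 3: neg_neg (→) rewrites (- (- (- -2))) into (- -2), reaching cost 5 (bound 5)

((- b) + (- -2))   [cost 5]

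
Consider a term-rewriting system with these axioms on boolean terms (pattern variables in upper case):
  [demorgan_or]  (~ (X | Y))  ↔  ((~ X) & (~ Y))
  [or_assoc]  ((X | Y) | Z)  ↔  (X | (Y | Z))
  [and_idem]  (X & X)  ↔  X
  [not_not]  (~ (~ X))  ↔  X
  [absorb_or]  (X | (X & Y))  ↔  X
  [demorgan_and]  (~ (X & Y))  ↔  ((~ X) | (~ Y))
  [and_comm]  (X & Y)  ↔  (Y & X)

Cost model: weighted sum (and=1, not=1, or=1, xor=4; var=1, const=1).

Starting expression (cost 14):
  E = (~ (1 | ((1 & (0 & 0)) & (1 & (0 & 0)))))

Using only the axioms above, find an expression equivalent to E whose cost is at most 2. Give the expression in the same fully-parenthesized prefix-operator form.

(~ 1)   [cost 2]

1. [and_idem →] ((1 & (0 & 0)) & (1 & (0 & 0)))  →  (1 & (0 & 0));  E = (~ (1 | (1 & (0 & 0))))
2. [and_idem →] (0 & 0)  →  0;  E = (~ (1 | (1 & 0)))
3. [absorb_or →] (1 | (1 & 0))  →  1;  cost 2 ≤ 2, done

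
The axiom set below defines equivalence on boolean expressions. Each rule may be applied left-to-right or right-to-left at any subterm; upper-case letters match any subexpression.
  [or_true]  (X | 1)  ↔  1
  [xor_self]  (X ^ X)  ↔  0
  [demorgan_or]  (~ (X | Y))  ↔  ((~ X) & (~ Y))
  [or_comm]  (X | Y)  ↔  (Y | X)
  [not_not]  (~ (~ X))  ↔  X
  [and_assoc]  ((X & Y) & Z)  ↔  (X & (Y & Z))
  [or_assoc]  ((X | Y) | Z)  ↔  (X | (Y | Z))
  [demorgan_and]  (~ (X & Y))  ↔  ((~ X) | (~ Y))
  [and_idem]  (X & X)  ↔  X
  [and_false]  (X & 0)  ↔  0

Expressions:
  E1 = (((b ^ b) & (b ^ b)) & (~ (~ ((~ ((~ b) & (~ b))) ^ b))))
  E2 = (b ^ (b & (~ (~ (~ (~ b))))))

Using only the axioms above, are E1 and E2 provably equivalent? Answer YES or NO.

YES

1. [not_not →] (~ (~ ((~ ((~ b) & (~ b))) ^ b)))  →  ((~ ((~ b) & (~ b))) ^ b);  E1 = (((b ^ b) & (b ^ b)) & ((~ ((~ b) & (~ b))) ^ b))
2. [and_idem →] ((~ b) & (~ b))  →  (~ b);  E1 = (((b ^ b) & (b ^ b)) & ((~ (~ b)) ^ b))
3. [and_idem →] ((b ^ b) & (b ^ b))  →  (b ^ b);  E1 = ((b ^ b) & ((~ (~ b)) ^ b))
4. [not_not →] (~ (~ b))  →  b;  E1 = ((b ^ b) & (b ^ b))
5. [and_idem →] ((b ^ b) & (b ^ b))  →  (b ^ b)
6. [and_idem ←] b  →  (b & b);  E1 = (b ^ (b & b))
7. [not_not ←] b  →  (~ (~ b));  E1 = (b ^ (b & (~ (~ b))))
8. [not_not ←] (~ b)  →  (~ (~ (~ b)));  this is E2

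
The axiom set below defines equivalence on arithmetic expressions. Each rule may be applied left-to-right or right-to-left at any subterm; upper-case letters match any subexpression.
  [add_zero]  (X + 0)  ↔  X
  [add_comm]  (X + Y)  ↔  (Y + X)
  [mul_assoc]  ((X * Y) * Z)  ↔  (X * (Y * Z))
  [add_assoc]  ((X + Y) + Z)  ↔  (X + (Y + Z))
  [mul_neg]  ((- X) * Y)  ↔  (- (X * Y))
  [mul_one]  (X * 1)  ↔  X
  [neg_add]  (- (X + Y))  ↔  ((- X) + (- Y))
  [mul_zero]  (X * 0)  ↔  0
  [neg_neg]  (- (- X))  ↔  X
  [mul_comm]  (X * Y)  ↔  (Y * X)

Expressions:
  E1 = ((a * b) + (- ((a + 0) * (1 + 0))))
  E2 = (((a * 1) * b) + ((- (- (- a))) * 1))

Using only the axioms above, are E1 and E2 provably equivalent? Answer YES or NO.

step 1: add_zero (→) rewrites (a + 0) into a, now ((a * b) + (- (a * (1 + 0))))
step 2: add_zero (→) rewrites (1 + 0) into 1, now ((a * b) + (- (a * 1)))
step 3: mul_one (→) rewrites (a * 1) into a, now ((a * b) + (- a))
step 4: mul_one (←) rewrites a into (a * 1), now (((a * 1) * b) + (- a))
step 5: mul_one (←) rewrites (- a) into ((- a) * 1), now (((a * 1) * b) + ((- a) * 1))
step 6: neg_neg (←) rewrites a into (- (- a)), which is E2

YES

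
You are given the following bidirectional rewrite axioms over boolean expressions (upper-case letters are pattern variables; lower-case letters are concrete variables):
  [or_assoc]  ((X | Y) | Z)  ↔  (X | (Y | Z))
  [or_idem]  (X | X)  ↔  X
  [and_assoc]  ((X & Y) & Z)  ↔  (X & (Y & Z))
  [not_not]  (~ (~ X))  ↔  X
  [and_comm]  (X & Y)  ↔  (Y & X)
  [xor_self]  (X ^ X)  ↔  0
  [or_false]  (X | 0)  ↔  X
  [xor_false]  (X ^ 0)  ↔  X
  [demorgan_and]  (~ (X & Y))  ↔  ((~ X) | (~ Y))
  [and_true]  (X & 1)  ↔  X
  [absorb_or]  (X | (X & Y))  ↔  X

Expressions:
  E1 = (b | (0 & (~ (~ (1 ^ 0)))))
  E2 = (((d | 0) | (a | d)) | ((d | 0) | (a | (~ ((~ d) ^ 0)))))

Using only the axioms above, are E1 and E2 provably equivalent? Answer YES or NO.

NO

All listed rules preserve value, hence provable equivalence implies equal values everywhere; look for a separating assignment.
a=0, b=0, d=1 gives E1 ↦ 0, E2 ↦ 1; values differ ⇒ not provably equivalent.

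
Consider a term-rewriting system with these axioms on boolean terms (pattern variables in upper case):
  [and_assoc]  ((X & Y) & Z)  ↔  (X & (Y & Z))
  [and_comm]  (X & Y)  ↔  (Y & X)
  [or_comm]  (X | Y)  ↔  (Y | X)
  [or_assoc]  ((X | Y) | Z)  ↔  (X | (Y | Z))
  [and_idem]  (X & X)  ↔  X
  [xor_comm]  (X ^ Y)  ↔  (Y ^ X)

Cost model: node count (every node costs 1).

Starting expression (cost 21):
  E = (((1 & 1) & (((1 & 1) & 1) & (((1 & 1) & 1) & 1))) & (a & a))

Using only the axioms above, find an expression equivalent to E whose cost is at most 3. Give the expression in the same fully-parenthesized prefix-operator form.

1. [and_idem →] (1 & 1)  →  1;  E = (((1 & 1) & (((1 & 1) & 1) & ((1 & 1) & 1))) & (a & a))
2. [and_idem →] (1 & 1)  →  1;  E = ((1 & (((1 & 1) & 1) & ((1 & 1) & 1))) & (a & a))
3. [and_idem →] (((1 & 1) & 1) & ((1 & 1) & 1))  →  ((1 & 1) & 1);  E = ((1 & ((1 & 1) & 1)) & (a & a))
4. [and_idem →] (1 & 1)  →  1;  E = ((1 & (1 & 1)) & (a & a))
5. [and_idem →] (1 & 1)  →  1;  E = ((1 & 1) & (a & a))
6. [and_idem →] (1 & 1)  →  1;  E = (1 & (a & a))
7. [and_idem →] (a & a)  →  a;  cost 3 ≤ 3, done

(1 & a)   [cost 3]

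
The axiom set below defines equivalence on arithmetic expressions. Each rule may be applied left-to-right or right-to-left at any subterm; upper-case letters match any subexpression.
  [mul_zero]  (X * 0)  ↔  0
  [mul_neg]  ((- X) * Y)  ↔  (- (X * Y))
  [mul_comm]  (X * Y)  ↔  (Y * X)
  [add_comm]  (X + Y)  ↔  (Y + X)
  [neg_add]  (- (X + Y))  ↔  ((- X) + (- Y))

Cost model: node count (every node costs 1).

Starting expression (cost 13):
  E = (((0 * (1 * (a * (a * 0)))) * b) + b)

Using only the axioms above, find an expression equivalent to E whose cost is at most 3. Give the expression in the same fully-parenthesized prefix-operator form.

(1) (a * 0)  =[mul_zero →]=  0    ⊢ (((0 * (1 * (a * 0))) * b) + b)
(2) (a * 0)  =[mul_zero →]=  0    ⊢ (((0 * (1 * 0)) * b) + b)
(3) (0 * (1 * 0))  =[mul_comm →]=  ((1 * 0) * 0)    ⊢ ((((1 * 0) * 0) * b) + b)
(4) (1 * 0)  =[mul_zero →]=  0    ⊢ (((0 * 0) * b) + b)
(5) ((0 * 0) * b)  =[mul_comm →]=  (b * (0 * 0))    ⊢ ((b * (0 * 0)) + b)
(6) (0 * 0)  =[mul_zero →]=  0    ⊢ ((b * 0) + b)
(7) (b * 0)  =[mul_zero →]=  0    ⊢ cost 3, within 3

(0 + b)   [cost 3]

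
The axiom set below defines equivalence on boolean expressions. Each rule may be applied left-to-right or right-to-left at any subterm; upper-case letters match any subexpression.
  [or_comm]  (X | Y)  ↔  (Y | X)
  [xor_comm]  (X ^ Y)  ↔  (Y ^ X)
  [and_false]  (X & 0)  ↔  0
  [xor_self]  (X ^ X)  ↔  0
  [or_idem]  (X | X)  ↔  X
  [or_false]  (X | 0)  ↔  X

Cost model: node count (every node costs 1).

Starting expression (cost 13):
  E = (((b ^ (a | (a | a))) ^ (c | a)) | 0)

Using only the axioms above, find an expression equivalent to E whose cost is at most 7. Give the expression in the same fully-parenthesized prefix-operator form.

1. [or_idem →] (a | a)  →  a;  E = (((b ^ (a | a)) ^ (c | a)) | 0)
2. [or_idem →] (a | a)  →  a;  E = (((b ^ a) ^ (c | a)) | 0)
3. [or_false →] (((b ^ a) ^ (c | a)) | 0)  →  ((b ^ a) ^ (c | a));  cost 7 ≤ 7, done

((b ^ a) ^ (c | a))   [cost 7]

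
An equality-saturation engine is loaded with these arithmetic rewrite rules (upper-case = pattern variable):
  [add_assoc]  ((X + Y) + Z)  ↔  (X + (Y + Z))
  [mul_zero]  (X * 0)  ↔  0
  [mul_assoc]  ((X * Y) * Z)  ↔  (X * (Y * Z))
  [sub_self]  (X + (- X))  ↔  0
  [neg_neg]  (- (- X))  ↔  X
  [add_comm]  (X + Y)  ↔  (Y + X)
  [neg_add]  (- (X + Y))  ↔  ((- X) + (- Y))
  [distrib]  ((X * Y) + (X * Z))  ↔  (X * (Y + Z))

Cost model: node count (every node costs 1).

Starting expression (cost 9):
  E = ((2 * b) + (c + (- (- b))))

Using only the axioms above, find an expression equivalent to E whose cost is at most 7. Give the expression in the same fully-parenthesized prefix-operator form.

1. [neg_neg →] (- (- b))  →  b;  cost 7 ≤ 7, done

((2 * b) + (c + b))   [cost 7]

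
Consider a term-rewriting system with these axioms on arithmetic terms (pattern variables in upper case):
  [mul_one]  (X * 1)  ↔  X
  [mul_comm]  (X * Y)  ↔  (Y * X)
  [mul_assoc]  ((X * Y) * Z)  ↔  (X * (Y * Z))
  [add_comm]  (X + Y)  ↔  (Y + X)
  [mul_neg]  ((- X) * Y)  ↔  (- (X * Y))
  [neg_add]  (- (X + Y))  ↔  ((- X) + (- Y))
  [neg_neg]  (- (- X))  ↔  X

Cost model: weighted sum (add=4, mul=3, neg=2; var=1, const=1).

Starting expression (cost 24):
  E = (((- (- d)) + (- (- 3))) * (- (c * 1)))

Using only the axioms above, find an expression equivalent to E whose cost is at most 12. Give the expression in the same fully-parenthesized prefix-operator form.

1. [neg_neg →] (- (- d))  →  d;  E = ((d + (- (- 3))) * (- (c * 1)))
2. [mul_one →] (c * 1)  →  c;  E = ((d + (- (- 3))) * (- c))
3. [neg_neg →] (- (- 3))  →  3;  cost 12 ≤ 12, done

((d + 3) * (- c))   [cost 12]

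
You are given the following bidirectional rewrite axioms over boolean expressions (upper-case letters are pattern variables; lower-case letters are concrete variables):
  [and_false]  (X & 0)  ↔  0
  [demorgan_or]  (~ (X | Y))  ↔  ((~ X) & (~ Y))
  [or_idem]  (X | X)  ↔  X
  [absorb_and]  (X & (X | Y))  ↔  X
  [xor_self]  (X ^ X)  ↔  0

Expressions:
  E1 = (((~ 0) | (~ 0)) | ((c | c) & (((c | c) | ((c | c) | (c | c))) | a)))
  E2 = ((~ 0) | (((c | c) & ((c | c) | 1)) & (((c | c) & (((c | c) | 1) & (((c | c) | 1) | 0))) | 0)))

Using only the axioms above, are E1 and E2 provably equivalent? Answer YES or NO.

YES

1. [or_idem →] ((c | c) | (c | c))  →  (c | c);  E1 = (((~ 0) | (~ 0)) | ((c | c) & (((c | c) | (c | c)) | a)))
2. [or_idem →] ((c | c) | (c | c))  →  (c | c);  E1 = (((~ 0) | (~ 0)) | ((c | c) & ((c | c) | a)))
3. [absorb_and →] ((c | c) & ((c | c) | a))  →  (c | c);  E1 = (((~ 0) | (~ 0)) | (c | c))
4. [or_idem →] ((~ 0) | (~ 0))  →  (~ 0);  E1 = ((~ 0) | (c | c))
5. [absorb_and ←] (c | c)  →  ((c | c) & ((c | c) | 1));  E1 = ((~ 0) | ((c | c) & ((c | c) | 1)))
6. [absorb_and ←] ((c | c) & ((c | c) | 1))  →  (((c | c) & ((c | c) | 1)) & (((c | c) & ((c | c) | 1)) | 0));  E1 = ((~ 0) | (((c | c) & ((c | c) | 1)) & (((c | c) & ((c | c) | 1)) | 0)))
7. [absorb_and ←] ((c | c) | 1)  →  (((c | c) | 1) & (((c | c) | 1) | 0));  this is E2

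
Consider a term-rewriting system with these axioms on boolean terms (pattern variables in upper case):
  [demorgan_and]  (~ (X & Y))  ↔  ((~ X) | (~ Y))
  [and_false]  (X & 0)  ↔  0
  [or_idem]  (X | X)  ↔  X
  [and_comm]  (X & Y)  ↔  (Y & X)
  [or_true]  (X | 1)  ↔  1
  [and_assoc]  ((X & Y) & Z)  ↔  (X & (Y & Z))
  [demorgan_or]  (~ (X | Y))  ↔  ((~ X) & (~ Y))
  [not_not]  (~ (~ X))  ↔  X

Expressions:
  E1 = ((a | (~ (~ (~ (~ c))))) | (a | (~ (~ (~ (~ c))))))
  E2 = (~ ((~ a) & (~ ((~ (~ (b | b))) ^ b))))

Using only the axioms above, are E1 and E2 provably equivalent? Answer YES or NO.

NO

The axioms are sound identities: if E1 ↔* E2 then E1 and E2 evaluate identically under any assignment.
Under a=0, b=0, c=1: E1 evaluates to 1, E2 to 0. Distinct ⇒ no rewrite sequence connects them.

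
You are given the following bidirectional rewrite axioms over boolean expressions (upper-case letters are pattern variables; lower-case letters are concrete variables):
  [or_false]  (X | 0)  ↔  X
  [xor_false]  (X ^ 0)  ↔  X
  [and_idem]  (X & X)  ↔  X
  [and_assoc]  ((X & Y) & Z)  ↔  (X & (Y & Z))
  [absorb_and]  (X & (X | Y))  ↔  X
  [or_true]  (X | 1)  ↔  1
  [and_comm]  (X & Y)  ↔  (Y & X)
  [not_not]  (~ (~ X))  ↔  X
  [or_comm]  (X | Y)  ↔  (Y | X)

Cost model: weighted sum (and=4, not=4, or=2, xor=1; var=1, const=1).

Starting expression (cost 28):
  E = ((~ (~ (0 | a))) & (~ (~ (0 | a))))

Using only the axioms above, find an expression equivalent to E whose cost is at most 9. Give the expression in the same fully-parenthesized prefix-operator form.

1. [and_idem →] ((~ (~ (0 | a))) & (~ (~ (0 | a))))  →  (~ (~ (0 | a)))
2. [or_comm →] (0 | a)  →  (a | 0);  E = (~ (~ (a | 0)))
3. [or_false →] (a | 0)  →  a;  cost 9 ≤ 9, done

(~ (~ a))   [cost 9]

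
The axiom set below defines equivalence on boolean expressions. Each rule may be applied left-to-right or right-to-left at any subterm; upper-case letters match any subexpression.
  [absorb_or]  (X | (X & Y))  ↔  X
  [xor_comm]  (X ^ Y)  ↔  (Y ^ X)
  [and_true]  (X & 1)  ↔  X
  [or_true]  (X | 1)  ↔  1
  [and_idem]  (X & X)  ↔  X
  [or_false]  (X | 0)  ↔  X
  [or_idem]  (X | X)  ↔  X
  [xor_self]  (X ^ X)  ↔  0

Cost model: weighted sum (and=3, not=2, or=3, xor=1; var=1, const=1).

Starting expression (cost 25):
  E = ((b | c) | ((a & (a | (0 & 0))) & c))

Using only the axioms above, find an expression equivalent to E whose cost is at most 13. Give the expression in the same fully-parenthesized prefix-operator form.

step 1: and_idem (→) rewrites (0 & 0) into 0, now ((b | c) | ((a & (a | 0)) & c))
step 2: or_false (→) rewrites (a | 0) into a, now ((b | c) | ((a & a) & c))
step 3: and_idem (→) rewrites (a & a) into a, reaching cost 13 (bound 13)

((b | c) | (a & c))   [cost 13]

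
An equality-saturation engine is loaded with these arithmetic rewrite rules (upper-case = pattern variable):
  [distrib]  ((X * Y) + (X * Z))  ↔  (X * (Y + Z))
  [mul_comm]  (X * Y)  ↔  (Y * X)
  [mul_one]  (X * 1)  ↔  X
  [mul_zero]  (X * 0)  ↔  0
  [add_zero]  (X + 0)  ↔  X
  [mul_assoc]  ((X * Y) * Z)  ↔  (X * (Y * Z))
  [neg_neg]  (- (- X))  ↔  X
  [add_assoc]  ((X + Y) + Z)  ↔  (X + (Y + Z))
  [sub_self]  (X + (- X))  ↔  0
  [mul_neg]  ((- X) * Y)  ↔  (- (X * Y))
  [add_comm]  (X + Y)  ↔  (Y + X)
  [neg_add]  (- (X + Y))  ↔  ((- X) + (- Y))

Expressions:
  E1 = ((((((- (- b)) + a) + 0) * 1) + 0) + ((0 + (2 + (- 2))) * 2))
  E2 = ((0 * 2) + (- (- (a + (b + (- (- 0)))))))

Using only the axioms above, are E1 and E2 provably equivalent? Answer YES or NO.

YES

(1) (- (- b))  =[neg_neg →]=  b    ⊢ (((((b + a) + 0) * 1) + 0) + ((0 + (2 + (- 2))) * 2))
(2) (((b + a) + 0) * 1)  =[mul_one →]=  ((b + a) + 0)    ⊢ ((((b + a) + 0) + 0) + ((0 + (2 + (- 2))) * 2))
(3) (2 + (- 2))  =[sub_self →]=  0    ⊢ ((((b + a) + 0) + 0) + ((0 + 0) * 2))
(4) (b + a)  =[add_comm →]=  (a + b)    ⊢ ((((a + b) + 0) + 0) + ((0 + 0) * 2))
(5) (0 + 0)  =[add_zero →]=  0    ⊢ ((((a + b) + 0) + 0) + (0 * 2))
(6) ((a + b) + 0)  =[add_zero →]=  (a + b)    ⊢ (((a + b) + 0) + (0 * 2))
(7) ((a + b) + 0)  =[add_zero →]=  (a + b)    ⊢ ((a + b) + (0 * 2))
(8) ((a + b) + (0 * 2))  =[add_comm →]=  ((0 * 2) + (a + b))
(9) b  =[add_zero ←]=  (b + 0)    ⊢ ((0 * 2) + (a + (b + 0)))
(10) (a + (b + 0))  =[neg_neg ←]=  (- (- (a + (b + 0))))    ⊢ ((0 * 2) + (- (- (a + (b + 0)))))
(11) 0  =[neg_neg ←]=  (- (- 0))    ⊢ E2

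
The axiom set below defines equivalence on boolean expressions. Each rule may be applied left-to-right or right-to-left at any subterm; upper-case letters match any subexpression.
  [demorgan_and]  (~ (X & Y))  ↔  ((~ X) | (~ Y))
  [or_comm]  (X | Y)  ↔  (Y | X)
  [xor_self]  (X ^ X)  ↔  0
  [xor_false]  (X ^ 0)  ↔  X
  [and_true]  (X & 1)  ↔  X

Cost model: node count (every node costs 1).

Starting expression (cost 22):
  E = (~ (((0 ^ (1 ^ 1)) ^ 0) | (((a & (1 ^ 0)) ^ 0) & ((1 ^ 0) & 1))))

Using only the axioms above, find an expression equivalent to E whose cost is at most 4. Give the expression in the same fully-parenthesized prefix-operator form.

(~ (0 | a))   [cost 4]

step 1: xor_false (→) rewrites (1 ^ 0) into 1, now (~ (((0 ^ (1 ^ 1)) ^ 0) | (((a & 1) ^ 0) & ((1 ^ 0) & 1))))
step 2: xor_self (→) rewrites (1 ^ 1) into 0, now (~ (((0 ^ 0) ^ 0) | (((a & 1) ^ 0) & ((1 ^ 0) & 1))))
step 3: and_true (→) rewrites (a & 1) into a, now (~ (((0 ^ 0) ^ 0) | ((a ^ 0) & ((1 ^ 0) & 1))))
step 4: xor_false (→) rewrites (0 ^ 0) into 0, now (~ ((0 ^ 0) | ((a ^ 0) & ((1 ^ 0) & 1))))
step 5: and_true (→) rewrites ((1 ^ 0) & 1) into (1 ^ 0), now (~ ((0 ^ 0) | ((a ^ 0) & (1 ^ 0))))
step 6: xor_false (→) rewrites (a ^ 0) into a, now (~ ((0 ^ 0) | (a & (1 ^ 0))))
step 7: xor_false (→) rewrites (1 ^ 0) into 1, now (~ ((0 ^ 0) | (a & 1)))
step 8: xor_false (→) rewrites (0 ^ 0) into 0, now (~ (0 | (a & 1)))
step 9: and_true (→) rewrites (a & 1) into a, reaching cost 4 (bound 4)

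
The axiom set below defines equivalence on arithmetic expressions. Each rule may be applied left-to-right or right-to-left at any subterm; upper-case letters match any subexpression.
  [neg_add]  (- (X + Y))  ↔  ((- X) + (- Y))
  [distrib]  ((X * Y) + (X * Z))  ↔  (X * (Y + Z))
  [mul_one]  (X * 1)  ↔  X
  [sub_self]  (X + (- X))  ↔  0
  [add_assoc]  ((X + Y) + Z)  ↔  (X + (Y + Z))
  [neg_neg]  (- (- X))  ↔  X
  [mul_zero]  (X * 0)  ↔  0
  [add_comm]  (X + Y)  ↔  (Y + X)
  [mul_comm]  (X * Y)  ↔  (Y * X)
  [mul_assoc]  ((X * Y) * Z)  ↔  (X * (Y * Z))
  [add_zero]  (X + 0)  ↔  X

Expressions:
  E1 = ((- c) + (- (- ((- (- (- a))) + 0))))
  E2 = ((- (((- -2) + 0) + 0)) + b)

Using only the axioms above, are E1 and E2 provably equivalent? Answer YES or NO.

NO

The axioms are sound identities: if E1 ↔* E2 then E1 and E2 evaluate identically under any assignment.
Under a=0, b=0, c=0: E1 evaluates to 0, E2 to -2. Distinct ⇒ no rewrite sequence connects them.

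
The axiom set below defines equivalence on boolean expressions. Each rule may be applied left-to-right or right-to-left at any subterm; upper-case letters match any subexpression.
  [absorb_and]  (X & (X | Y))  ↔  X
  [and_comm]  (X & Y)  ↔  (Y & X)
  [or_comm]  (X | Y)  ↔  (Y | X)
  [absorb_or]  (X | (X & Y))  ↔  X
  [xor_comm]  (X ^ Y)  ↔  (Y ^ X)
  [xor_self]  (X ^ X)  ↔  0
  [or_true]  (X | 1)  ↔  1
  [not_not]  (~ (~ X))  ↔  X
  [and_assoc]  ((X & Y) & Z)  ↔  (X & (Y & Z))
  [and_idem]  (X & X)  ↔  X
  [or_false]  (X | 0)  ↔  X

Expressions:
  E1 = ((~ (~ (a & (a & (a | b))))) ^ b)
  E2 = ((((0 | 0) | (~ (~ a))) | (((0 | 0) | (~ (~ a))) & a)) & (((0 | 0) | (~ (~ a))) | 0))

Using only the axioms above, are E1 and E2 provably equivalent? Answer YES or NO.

NO

All listed rules preserve value, hence provable equivalence implies equal values everywhere; look for a separating assignment.
a=0, b=1 gives E1 ↦ 1, E2 ↦ 0; values differ ⇒ not provably equivalent.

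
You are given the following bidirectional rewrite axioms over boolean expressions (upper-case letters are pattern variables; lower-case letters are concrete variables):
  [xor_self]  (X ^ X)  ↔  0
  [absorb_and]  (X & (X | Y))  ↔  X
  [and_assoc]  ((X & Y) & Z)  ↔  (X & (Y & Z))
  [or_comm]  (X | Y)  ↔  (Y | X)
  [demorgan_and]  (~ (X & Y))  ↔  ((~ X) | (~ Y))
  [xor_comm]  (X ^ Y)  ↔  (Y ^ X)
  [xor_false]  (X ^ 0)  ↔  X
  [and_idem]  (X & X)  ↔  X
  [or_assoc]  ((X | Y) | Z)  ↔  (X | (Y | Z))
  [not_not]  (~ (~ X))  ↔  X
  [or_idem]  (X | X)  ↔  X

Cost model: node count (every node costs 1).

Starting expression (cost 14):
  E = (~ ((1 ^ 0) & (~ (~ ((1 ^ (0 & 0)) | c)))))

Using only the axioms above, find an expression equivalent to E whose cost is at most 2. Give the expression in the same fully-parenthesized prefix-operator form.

(~ 1)   [cost 2]

(1) (~ (~ ((1 ^ (0 & 0)) | c)))  =[not_not →]=  ((1 ^ (0 & 0)) | c)    ⊢ (~ ((1 ^ 0) & ((1 ^ (0 & 0)) | c)))
(2) (0 & 0)  =[and_idem →]=  0    ⊢ (~ ((1 ^ 0) & ((1 ^ 0) | c)))
(3) ((1 ^ 0) & ((1 ^ 0) | c))  =[absorb_and →]=  (1 ^ 0)    ⊢ (~ (1 ^ 0))
(4) (1 ^ 0)  =[xor_false →]=  1    ⊢ cost 2, within 2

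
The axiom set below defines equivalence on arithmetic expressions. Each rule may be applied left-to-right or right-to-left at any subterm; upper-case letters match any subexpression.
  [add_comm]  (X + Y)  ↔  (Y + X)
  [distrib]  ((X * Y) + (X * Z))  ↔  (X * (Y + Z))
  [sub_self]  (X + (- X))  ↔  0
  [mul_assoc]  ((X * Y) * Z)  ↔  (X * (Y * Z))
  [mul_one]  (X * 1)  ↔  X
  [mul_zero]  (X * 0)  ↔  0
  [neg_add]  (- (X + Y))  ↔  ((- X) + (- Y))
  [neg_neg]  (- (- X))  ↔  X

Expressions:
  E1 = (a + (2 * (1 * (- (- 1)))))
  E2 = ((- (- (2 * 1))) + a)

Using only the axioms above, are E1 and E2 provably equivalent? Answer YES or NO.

1. [neg_neg →] (- (- 1))  →  1;  E1 = (a + (2 * (1 * 1)))
2. [mul_one →] (1 * 1)  →  1;  E1 = (a + (2 * 1))
3. [add_comm →] (a + (2 * 1))  →  ((2 * 1) + a)
4. [neg_neg ←] (2 * 1)  →  (- (- (2 * 1)));  this is E2

YES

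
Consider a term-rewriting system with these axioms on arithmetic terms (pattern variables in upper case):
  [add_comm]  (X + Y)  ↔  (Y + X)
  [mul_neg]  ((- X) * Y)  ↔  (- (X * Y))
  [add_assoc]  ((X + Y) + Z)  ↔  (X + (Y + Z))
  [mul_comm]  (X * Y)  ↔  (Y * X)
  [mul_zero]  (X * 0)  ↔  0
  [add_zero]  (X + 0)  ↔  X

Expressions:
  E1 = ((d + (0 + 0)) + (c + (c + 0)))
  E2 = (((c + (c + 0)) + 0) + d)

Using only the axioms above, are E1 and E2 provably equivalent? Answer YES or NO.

step 1: add_zero (→) rewrites (0 + 0) into 0, now ((d + 0) + (c + (c + 0)))
step 2: add_zero (→) rewrites (d + 0) into d, now (d + (c + (c + 0)))
step 3: add_zero (→) rewrites (c + 0) into c, now (d + (c + c))
step 4: add_zero (←) rewrites d into (d + 0), now ((d + 0) + (c + c))
step 5: add_comm (→) rewrites ((d + 0) + (c + c)) into ((c + c) + (d + 0))
step 6: add_comm (→) rewrites (d + 0) into (0 + d), now ((c + c) + (0 + d))
step 7: add_zero (←) rewrites c into (c + 0), now ((c + (c + 0)) + (0 + d))
step 8: add_assoc (←) rewrites ((c + (c + 0)) + (0 + d)) into (((c + (c + 0)) + 0) + d), which is E2

YES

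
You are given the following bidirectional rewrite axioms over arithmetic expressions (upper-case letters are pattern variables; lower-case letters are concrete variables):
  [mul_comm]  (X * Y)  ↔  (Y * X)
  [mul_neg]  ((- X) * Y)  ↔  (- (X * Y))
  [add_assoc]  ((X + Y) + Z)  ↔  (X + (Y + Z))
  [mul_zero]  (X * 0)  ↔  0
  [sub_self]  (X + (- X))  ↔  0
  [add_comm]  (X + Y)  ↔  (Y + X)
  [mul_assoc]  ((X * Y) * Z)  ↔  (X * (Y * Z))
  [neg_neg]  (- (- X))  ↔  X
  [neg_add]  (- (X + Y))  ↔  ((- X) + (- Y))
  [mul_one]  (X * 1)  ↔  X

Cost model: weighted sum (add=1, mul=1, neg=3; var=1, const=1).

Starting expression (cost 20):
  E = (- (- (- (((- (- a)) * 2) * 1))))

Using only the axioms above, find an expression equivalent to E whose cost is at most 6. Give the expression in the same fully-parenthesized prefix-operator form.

(- (a * 2))   [cost 6]

step 1: neg_neg (→) rewrites (- (- (((- (- a)) * 2) * 1))) into (((- (- a)) * 2) * 1), now (- (((- (- a)) * 2) * 1))
step 2: neg_neg (→) rewrites (- (- a)) into a, now (- ((a * 2) * 1))
step 3: mul_one (→) rewrites ((a * 2) * 1) into (a * 2), reaching cost 6 (bound 6)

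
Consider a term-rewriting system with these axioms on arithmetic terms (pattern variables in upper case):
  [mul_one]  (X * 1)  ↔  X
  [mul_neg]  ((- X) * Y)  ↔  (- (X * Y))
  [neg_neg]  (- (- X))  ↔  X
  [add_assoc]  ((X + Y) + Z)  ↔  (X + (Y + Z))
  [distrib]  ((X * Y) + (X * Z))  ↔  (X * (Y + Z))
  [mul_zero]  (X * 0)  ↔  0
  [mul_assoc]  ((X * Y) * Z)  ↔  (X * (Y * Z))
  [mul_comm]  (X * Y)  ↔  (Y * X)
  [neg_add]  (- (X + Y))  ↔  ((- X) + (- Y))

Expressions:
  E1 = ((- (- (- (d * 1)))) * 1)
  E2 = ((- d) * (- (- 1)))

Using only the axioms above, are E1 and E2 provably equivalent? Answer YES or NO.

1. [mul_one →] ((- (- (- (d * 1)))) * 1)  →  (- (- (- (d * 1))))
2. [mul_one →] (d * 1)  →  d;  E1 = (- (- (- d)))
3. [neg_neg →] (- (- (- d)))  →  (- d)
4. [mul_one ←] d  →  (d * 1);  E1 = (- (d * 1))
5. [mul_neg ←] (- (d * 1))  →  ((- d) * 1)
6. [neg_neg ←] 1  →  (- (- 1));  this is E2

YES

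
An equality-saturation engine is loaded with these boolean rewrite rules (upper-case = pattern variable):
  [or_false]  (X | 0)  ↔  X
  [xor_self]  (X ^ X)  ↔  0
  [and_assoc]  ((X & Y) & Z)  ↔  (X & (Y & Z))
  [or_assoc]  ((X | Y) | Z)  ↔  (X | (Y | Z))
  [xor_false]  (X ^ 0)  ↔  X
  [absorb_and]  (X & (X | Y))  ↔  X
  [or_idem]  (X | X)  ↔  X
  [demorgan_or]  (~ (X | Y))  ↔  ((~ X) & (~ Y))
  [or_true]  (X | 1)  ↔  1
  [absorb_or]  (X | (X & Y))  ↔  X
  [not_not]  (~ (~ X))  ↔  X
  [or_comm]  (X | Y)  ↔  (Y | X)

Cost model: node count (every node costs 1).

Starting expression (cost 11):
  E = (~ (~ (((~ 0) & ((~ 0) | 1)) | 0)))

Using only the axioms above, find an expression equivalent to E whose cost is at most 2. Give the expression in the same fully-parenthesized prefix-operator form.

(~ 0)   [cost 2]

(1) (~ (~ (((~ 0) & ((~ 0) | 1)) | 0)))  =[not_not →]=  (((~ 0) & ((~ 0) | 1)) | 0)
(2) ((~ 0) & ((~ 0) | 1))  =[absorb_and →]=  (~ 0)    ⊢ ((~ 0) | 0)
(3) ((~ 0) | 0)  =[or_false →]=  (~ 0)    ⊢ cost 2, within 2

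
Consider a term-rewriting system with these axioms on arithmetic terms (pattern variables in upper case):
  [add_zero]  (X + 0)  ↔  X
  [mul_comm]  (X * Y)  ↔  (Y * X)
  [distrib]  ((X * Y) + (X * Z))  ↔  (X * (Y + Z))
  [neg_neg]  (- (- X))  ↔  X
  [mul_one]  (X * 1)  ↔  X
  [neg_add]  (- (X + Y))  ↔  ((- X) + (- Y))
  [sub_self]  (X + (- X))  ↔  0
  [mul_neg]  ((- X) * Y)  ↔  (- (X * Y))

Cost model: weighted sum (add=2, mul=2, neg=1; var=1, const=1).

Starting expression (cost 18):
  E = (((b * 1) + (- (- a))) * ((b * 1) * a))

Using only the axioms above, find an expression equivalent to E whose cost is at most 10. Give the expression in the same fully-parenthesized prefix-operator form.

1. [mul_one →] (b * 1)  →  b;  E = ((b + (- (- a))) * ((b * 1) * a))
2. [mul_one →] (b * 1)  →  b;  E = ((b + (- (- a))) * (b * a))
3. [neg_neg →] (- (- a))  →  a;  cost 10 ≤ 10, done

((b + a) * (b * a))   [cost 10]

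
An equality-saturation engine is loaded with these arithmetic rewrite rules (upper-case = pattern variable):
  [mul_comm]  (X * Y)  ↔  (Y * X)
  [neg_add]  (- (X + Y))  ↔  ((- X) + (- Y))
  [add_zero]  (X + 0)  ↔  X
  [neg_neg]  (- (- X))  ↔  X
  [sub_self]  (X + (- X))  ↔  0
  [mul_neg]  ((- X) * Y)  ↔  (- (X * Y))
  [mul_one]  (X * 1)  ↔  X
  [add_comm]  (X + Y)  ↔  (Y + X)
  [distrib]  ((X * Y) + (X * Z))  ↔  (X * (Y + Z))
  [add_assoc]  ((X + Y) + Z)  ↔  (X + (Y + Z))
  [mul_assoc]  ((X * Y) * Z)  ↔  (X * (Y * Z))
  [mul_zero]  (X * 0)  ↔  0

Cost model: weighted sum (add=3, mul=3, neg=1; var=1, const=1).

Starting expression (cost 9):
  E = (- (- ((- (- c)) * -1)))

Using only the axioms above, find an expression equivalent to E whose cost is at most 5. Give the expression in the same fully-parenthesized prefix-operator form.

step 1: neg_neg (→) rewrites (- (- c)) into c, now (- (- (c * -1)))
step 2: mul_comm (→) rewrites (c * -1) into (-1 * c), now (- (- (-1 * c)))
step 3: neg_neg (→) rewrites (- (- (-1 * c))) into (-1 * c), reaching cost 5 (bound 5)

(-1 * c)   [cost 5]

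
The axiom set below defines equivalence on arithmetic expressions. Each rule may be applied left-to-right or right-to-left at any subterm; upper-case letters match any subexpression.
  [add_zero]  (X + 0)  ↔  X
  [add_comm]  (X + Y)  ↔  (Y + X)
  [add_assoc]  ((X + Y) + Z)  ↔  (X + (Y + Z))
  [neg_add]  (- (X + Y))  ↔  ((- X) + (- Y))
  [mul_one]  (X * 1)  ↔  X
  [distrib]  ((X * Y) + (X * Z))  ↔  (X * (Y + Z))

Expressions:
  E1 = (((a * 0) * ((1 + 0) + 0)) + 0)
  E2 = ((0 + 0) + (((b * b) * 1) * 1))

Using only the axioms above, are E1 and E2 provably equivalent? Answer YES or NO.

Every axiom is a valid identity, so a rewrite proof would force E1 and E2 to agree under every assignment.
At a=0, b=1: E1 = 0 but E2 = 1; they differ, so no derivation exists.

NO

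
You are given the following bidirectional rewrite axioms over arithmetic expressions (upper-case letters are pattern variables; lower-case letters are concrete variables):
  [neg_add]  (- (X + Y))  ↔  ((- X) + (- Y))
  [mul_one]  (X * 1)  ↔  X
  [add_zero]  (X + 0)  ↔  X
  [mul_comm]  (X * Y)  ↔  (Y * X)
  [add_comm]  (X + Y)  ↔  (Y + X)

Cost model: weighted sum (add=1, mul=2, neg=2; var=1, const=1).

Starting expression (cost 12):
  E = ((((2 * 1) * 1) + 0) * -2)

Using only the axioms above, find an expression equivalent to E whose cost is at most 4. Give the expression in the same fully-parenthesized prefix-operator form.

(2 * -2)   [cost 4]

(1) (2 * 1)  =[mul_one →]=  2    ⊢ (((2 * 1) + 0) * -2)
(2) (2 * 1)  =[mul_one →]=  2    ⊢ ((2 + 0) * -2)
(3) (2 + 0)  =[add_zero →]=  2    ⊢ cost 4, within 4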